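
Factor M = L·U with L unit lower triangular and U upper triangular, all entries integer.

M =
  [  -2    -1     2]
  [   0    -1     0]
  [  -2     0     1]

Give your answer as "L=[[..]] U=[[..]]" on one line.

  r1 -= 0·r0 → [0,-1,0]
  r2 -= 1·r0 → [0,1,-1]
  r2 -= -1·r1 → [0,0,-1]

L=[[1,0,0],[0,1,0],[1,-1,1]] U=[[-2,-1,2],[0,-1,0],[0,0,-1]]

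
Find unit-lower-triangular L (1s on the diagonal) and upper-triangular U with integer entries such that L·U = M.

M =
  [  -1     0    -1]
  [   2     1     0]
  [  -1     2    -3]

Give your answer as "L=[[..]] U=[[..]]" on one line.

  r1 -= -2·r0 → [0,1,-2]
  r2 -= 1·r0 → [0,2,-2]
  r2 -= 2·r1 → [0,0,2]

L=[[1,0,0],[-2,1,0],[1,2,1]] U=[[-1,0,-1],[0,1,-2],[0,0,2]]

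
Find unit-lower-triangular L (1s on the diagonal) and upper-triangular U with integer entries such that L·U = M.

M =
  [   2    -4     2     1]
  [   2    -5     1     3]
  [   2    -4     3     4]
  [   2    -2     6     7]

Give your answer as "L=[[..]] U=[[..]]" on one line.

L=[[1,0,0,0],[1,1,0,0],[1,0,1,0],[1,-2,2,1]] U=[[2,-4,2,1],[0,-1,-1,2],[0,0,1,3],[0,0,0,4]]

  r1 -= 1·r0 → [0,-1,-1,2]
  r2 -= 1·r0 → [0,0,1,3]
  r3 -= 1·r0 → [0,2,4,6]
  r2 -= 0·r1 → [0,0,1,3]
  r3 -= -2·r1 → [0,0,2,10]
  r3 -= 2·r2 → [0,0,0,4]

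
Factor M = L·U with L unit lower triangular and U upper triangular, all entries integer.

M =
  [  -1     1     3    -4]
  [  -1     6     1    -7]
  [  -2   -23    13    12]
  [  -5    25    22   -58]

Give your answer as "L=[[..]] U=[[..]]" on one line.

L=[[1,0,0,0],[1,1,0,0],[2,-5,1,0],[5,4,-5,1]] U=[[-1,1,3,-4],[0,5,-2,-3],[0,0,-3,5],[0,0,0,-1]]

  r1 -= 1·r0 → [0,5,-2,-3]
  r2 -= 2·r0 → [0,-25,7,20]
  r3 -= 5·r0 → [0,20,7,-38]
  r2 -= -5·r1 → [0,0,-3,5]
  r3 -= 4·r1 → [0,0,15,-26]
  r3 -= -5·r2 → [0,0,0,-1]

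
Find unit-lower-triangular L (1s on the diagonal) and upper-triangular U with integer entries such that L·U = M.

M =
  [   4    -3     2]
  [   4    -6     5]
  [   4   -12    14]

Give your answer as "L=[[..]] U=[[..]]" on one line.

L=[[1,0,0],[1,1,0],[1,3,1]] U=[[4,-3,2],[0,-3,3],[0,0,3]]

  R1 -= 1·R0 → [0,-3,3]
  R2 -= 1·R0 → [0,-9,12]
  R2 -= 3·R1 → [0,0,3]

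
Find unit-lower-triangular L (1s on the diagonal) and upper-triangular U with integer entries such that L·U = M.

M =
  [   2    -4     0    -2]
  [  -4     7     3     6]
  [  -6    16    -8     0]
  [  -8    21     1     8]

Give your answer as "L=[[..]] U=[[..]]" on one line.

L=[[1,0,0,0],[-2,1,0,0],[-3,-4,1,0],[-4,-5,4,1]] U=[[2,-4,0,-2],[0,-1,3,2],[0,0,4,2],[0,0,0,2]]

  r1 -= -2·r0 → [0,-1,3,2]
  r2 -= -3·r0 → [0,4,-8,-6]
  r3 -= -4·r0 → [0,5,1,0]
  r2 -= -4·r1 → [0,0,4,2]
  r3 -= -5·r1 → [0,0,16,10]
  r3 -= 4·r2 → [0,0,0,2]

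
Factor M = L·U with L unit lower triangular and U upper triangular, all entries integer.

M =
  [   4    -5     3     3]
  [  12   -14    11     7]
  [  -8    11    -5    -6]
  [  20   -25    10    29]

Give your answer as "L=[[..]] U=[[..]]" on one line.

L=[[1,0,0,0],[3,1,0,0],[-2,1,1,0],[5,0,5,1]] U=[[4,-5,3,3],[0,1,2,-2],[0,0,-1,2],[0,0,0,4]]

  row1 -= 3·row0 → [0,1,2,-2]
  row2 -= -2·row0 → [0,1,1,0]
  row3 -= 5·row0 → [0,0,-5,14]
  row2 -= 1·row1 → [0,0,-1,2]
  row3 -= 0·row1 → [0,0,-5,14]
  row3 -= 5·row2 → [0,0,0,4]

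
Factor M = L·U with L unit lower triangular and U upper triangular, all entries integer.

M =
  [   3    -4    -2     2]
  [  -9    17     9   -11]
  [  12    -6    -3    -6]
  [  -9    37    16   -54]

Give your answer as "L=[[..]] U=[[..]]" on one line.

L=[[1,0,0,0],[-3,1,0,0],[4,2,1,0],[-3,5,5,1]] U=[[3,-4,-2,2],[0,5,3,-5],[0,0,-1,-4],[0,0,0,-3]]

  row1 -= -3·row0 → [0,5,3,-5]
  row2 -= 4·row0 → [0,10,5,-14]
  row3 -= -3·row0 → [0,25,10,-48]
  row2 -= 2·row1 → [0,0,-1,-4]
  row3 -= 5·row1 → [0,0,-5,-23]
  row3 -= 5·row2 → [0,0,0,-3]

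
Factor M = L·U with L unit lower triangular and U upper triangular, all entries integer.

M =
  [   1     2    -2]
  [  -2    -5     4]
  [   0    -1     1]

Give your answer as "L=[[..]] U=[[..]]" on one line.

L=[[1,0,0],[-2,1,0],[0,1,1]] U=[[1,2,-2],[0,-1,0],[0,0,1]]

  r1 -= -2·r0 → [0,-1,0]
  r2 -= 0·r0 → [0,-1,1]
  r2 -= 1·r1 → [0,0,1]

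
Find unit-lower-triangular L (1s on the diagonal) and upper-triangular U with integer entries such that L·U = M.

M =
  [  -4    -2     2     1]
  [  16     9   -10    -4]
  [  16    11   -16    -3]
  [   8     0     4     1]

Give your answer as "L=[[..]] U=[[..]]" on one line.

L=[[1,0,0,0],[-4,1,0,0],[-4,3,1,0],[-2,-4,0,1]] U=[[-4,-2,2,1],[0,1,-2,0],[0,0,-2,1],[0,0,0,3]]

  row1 -= -4·row0 → [0,1,-2,0]
  row2 -= -4·row0 → [0,3,-8,1]
  row3 -= -2·row0 → [0,-4,8,3]
  row2 -= 3·row1 → [0,0,-2,1]
  row3 -= -4·row1 → [0,0,0,3]
  row3 -= 0·row2 → [0,0,0,3]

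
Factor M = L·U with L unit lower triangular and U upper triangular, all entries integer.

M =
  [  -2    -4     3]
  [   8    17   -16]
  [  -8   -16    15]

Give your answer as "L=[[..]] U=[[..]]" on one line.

  R1 -= -4·R0 → [0,1,-4]
  R2 -= 4·R0 → [0,0,3]
  R2 -= 0·R1 → [0,0,3]

L=[[1,0,0],[-4,1,0],[4,0,1]] U=[[-2,-4,3],[0,1,-4],[0,0,3]]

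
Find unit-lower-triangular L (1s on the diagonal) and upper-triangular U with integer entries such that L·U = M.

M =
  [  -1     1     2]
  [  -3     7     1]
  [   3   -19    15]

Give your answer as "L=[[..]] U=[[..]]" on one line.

  row1 -= 3·row0 → [0,4,-5]
  row2 -= -3·row0 → [0,-16,21]
  row2 -= -4·row1 → [0,0,1]

L=[[1,0,0],[3,1,0],[-3,-4,1]] U=[[-1,1,2],[0,4,-5],[0,0,1]]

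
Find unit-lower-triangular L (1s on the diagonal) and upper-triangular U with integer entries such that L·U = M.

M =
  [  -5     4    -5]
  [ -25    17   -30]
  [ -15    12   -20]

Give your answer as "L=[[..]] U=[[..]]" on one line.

L=[[1,0,0],[5,1,0],[3,0,1]] U=[[-5,4,-5],[0,-3,-5],[0,0,-5]]

  r1 -= 5·r0 → [0,-3,-5]
  r2 -= 3·r0 → [0,0,-5]
  r2 -= 0·r1 → [0,0,-5]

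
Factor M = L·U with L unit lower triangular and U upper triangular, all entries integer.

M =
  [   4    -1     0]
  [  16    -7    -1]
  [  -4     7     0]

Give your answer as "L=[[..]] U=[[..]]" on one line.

  row1 -= 4·row0 → [0,-3,-1]
  row2 -= -1·row0 → [0,6,0]
  row2 -= -2·row1 → [0,0,-2]

L=[[1,0,0],[4,1,0],[-1,-2,1]] U=[[4,-1,0],[0,-3,-1],[0,0,-2]]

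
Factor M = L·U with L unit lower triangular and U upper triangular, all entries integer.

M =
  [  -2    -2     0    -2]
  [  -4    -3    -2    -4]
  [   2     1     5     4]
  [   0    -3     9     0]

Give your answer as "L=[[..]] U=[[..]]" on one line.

  R1 -= 2·R0 → [0,1,-2,0]
  R2 -= -1·R0 → [0,-1,5,2]
  R3 -= 0·R0 → [0,-3,9,0]
  R2 -= -1·R1 → [0,0,3,2]
  R3 -= -3·R1 → [0,0,3,0]
  R3 -= 1·R2 → [0,0,0,-2]

L=[[1,0,0,0],[2,1,0,0],[-1,-1,1,0],[0,-3,1,1]] U=[[-2,-2,0,-2],[0,1,-2,0],[0,0,3,2],[0,0,0,-2]]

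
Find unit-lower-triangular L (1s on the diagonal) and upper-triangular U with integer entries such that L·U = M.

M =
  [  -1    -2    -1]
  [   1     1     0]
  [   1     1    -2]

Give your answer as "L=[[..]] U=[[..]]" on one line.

  row1 -= -1·row0 → [0,-1,-1]
  row2 -= -1·row0 → [0,-1,-3]
  row2 -= 1·row1 → [0,0,-2]

L=[[1,0,0],[-1,1,0],[-1,1,1]] U=[[-1,-2,-1],[0,-1,-1],[0,0,-2]]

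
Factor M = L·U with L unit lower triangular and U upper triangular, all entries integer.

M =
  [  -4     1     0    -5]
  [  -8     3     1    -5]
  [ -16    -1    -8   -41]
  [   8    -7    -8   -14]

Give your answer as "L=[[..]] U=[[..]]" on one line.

L=[[1,0,0,0],[2,1,0,0],[4,-5,1,0],[-2,-5,1,1]] U=[[-4,1,0,-5],[0,1,1,5],[0,0,-3,4],[0,0,0,-3]]

  R1 -= 2·R0 → [0,1,1,5]
  R2 -= 4·R0 → [0,-5,-8,-21]
  R3 -= -2·R0 → [0,-5,-8,-24]
  R2 -= -5·R1 → [0,0,-3,4]
  R3 -= -5·R1 → [0,0,-3,1]
  R3 -= 1·R2 → [0,0,0,-3]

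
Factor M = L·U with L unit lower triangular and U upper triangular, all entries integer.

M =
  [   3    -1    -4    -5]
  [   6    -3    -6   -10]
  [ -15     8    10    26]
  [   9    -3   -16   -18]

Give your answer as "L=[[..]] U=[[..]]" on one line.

  r1 -= 2·r0 → [0,-1,2,0]
  r2 -= -5·r0 → [0,3,-10,1]
  r3 -= 3·r0 → [0,0,-4,-3]
  r2 -= -3·r1 → [0,0,-4,1]
  r3 -= 0·r1 → [0,0,-4,-3]
  r3 -= 1·r2 → [0,0,0,-4]

L=[[1,0,0,0],[2,1,0,0],[-5,-3,1,0],[3,0,1,1]] U=[[3,-1,-4,-5],[0,-1,2,0],[0,0,-4,1],[0,0,0,-4]]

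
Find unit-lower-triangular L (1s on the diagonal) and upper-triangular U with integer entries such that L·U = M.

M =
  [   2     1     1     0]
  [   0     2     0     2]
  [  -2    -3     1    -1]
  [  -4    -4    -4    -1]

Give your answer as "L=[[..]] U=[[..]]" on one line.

L=[[1,0,0,0],[0,1,0,0],[-1,-1,1,0],[-2,-1,-1,1]] U=[[2,1,1,0],[0,2,0,2],[0,0,2,1],[0,0,0,2]]

  row1 -= 0·row0 → [0,2,0,2]
  row2 -= -1·row0 → [0,-2,2,-1]
  row3 -= -2·row0 → [0,-2,-2,-1]
  row2 -= -1·row1 → [0,0,2,1]
  row3 -= -1·row1 → [0,0,-2,1]
  row3 -= -1·row2 → [0,0,0,2]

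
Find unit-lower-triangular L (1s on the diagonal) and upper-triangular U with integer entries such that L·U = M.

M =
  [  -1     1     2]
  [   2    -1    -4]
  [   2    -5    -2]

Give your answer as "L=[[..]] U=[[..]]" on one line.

  R1 -= -2·R0 → [0,1,0]
  R2 -= -2·R0 → [0,-3,2]
  R2 -= -3·R1 → [0,0,2]

L=[[1,0,0],[-2,1,0],[-2,-3,1]] U=[[-1,1,2],[0,1,0],[0,0,2]]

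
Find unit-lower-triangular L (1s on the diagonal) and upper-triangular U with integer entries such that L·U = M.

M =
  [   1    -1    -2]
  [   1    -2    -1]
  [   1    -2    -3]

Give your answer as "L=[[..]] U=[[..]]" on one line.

  R1 -= 1·R0 → [0,-1,1]
  R2 -= 1·R0 → [0,-1,-1]
  R2 -= 1·R1 → [0,0,-2]

L=[[1,0,0],[1,1,0],[1,1,1]] U=[[1,-1,-2],[0,-1,1],[0,0,-2]]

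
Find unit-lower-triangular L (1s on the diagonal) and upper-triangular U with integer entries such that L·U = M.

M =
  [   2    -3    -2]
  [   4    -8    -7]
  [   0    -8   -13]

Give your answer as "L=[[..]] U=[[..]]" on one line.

  R1 -= 2·R0 → [0,-2,-3]
  R2 -= 0·R0 → [0,-8,-13]
  R2 -= 4·R1 → [0,0,-1]

L=[[1,0,0],[2,1,0],[0,4,1]] U=[[2,-3,-2],[0,-2,-3],[0,0,-1]]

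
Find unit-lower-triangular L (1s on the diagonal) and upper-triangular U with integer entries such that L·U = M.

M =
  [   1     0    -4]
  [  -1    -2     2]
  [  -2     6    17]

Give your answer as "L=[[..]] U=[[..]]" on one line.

  R1 -= -1·R0 → [0,-2,-2]
  R2 -= -2·R0 → [0,6,9]
  R2 -= -3·R1 → [0,0,3]

L=[[1,0,0],[-1,1,0],[-2,-3,1]] U=[[1,0,-4],[0,-2,-2],[0,0,3]]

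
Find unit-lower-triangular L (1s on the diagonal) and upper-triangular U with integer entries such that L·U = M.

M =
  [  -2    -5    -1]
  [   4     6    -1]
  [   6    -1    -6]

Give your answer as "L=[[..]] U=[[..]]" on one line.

L=[[1,0,0],[-2,1,0],[-3,4,1]] U=[[-2,-5,-1],[0,-4,-3],[0,0,3]]

  R1 -= -2·R0 → [0,-4,-3]
  R2 -= -3·R0 → [0,-16,-9]
  R2 -= 4·R1 → [0,0,3]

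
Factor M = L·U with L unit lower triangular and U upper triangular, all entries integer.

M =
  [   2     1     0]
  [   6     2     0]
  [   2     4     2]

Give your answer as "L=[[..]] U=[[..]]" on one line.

L=[[1,0,0],[3,1,0],[1,-3,1]] U=[[2,1,0],[0,-1,0],[0,0,2]]

  R1 -= 3·R0 → [0,-1,0]
  R2 -= 1·R0 → [0,3,2]
  R2 -= -3·R1 → [0,0,2]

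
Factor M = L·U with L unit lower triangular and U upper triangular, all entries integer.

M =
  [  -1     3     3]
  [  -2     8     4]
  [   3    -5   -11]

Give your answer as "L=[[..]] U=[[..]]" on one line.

L=[[1,0,0],[2,1,0],[-3,2,1]] U=[[-1,3,3],[0,2,-2],[0,0,2]]

  R1 -= 2·R0 → [0,2,-2]
  R2 -= -3·R0 → [0,4,-2]
  R2 -= 2·R1 → [0,0,2]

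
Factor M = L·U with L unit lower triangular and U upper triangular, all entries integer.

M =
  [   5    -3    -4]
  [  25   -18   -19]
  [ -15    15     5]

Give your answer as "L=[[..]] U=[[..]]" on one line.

  r1 -= 5·r0 → [0,-3,1]
  r2 -= -3·r0 → [0,6,-7]
  r2 -= -2·r1 → [0,0,-5]

L=[[1,0,0],[5,1,0],[-3,-2,1]] U=[[5,-3,-4],[0,-3,1],[0,0,-5]]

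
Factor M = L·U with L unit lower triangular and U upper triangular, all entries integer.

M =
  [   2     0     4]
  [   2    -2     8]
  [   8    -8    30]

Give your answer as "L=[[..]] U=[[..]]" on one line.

  row1 -= 1·row0 → [0,-2,4]
  row2 -= 4·row0 → [0,-8,14]
  row2 -= 4·row1 → [0,0,-2]

L=[[1,0,0],[1,1,0],[4,4,1]] U=[[2,0,4],[0,-2,4],[0,0,-2]]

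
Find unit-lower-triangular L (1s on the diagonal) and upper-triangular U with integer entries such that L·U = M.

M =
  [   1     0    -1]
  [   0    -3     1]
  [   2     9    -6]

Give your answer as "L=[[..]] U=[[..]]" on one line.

L=[[1,0,0],[0,1,0],[2,-3,1]] U=[[1,0,-1],[0,-3,1],[0,0,-1]]

  r1 -= 0·r0 → [0,-3,1]
  r2 -= 2·r0 → [0,9,-4]
  r2 -= -3·r1 → [0,0,-1]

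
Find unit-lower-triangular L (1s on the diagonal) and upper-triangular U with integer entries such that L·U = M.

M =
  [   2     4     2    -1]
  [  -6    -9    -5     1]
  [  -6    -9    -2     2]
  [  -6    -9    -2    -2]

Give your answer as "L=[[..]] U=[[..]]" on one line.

L=[[1,0,0,0],[-3,1,0,0],[-3,1,1,0],[-3,1,1,1]] U=[[2,4,2,-1],[0,3,1,-2],[0,0,3,1],[0,0,0,-4]]

  r1 -= -3·r0 → [0,3,1,-2]
  r2 -= -3·r0 → [0,3,4,-1]
  r3 -= -3·r0 → [0,3,4,-5]
  r2 -= 1·r1 → [0,0,3,1]
  r3 -= 1·r1 → [0,0,3,-3]
  r3 -= 1·r2 → [0,0,0,-4]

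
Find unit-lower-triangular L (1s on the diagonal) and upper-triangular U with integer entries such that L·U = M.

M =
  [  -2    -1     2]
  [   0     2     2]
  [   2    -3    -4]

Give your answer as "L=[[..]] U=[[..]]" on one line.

  row1 -= 0·row0 → [0,2,2]
  row2 -= -1·row0 → [0,-4,-2]
  row2 -= -2·row1 → [0,0,2]

L=[[1,0,0],[0,1,0],[-1,-2,1]] U=[[-2,-1,2],[0,2,2],[0,0,2]]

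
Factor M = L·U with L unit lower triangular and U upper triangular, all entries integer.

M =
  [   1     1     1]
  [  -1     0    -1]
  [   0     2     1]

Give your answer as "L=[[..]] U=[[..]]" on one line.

  r1 -= -1·r0 → [0,1,0]
  r2 -= 0·r0 → [0,2,1]
  r2 -= 2·r1 → [0,0,1]

L=[[1,0,0],[-1,1,0],[0,2,1]] U=[[1,1,1],[0,1,0],[0,0,1]]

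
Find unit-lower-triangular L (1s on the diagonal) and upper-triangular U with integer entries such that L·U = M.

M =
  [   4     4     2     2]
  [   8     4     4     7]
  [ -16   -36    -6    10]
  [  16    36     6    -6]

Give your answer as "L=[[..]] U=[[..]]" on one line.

  row1 -= 2·row0 → [0,-4,0,3]
  row2 -= -4·row0 → [0,-20,2,18]
  row3 -= 4·row0 → [0,20,-2,-14]
  row2 -= 5·row1 → [0,0,2,3]
  row3 -= -5·row1 → [0,0,-2,1]
  row3 -= -1·row2 → [0,0,0,4]

L=[[1,0,0,0],[2,1,0,0],[-4,5,1,0],[4,-5,-1,1]] U=[[4,4,2,2],[0,-4,0,3],[0,0,2,3],[0,0,0,4]]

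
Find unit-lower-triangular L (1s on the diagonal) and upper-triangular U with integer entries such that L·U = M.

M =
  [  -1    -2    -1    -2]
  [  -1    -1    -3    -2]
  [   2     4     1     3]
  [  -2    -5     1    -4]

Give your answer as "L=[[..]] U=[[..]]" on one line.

  r1 -= 1·r0 → [0,1,-2,0]
  r2 -= -2·r0 → [0,0,-1,-1]
  r3 -= 2·r0 → [0,-1,3,0]
  r2 -= 0·r1 → [0,0,-1,-1]
  r3 -= -1·r1 → [0,0,1,0]
  r3 -= -1·r2 → [0,0,0,-1]

L=[[1,0,0,0],[1,1,0,0],[-2,0,1,0],[2,-1,-1,1]] U=[[-1,-2,-1,-2],[0,1,-2,0],[0,0,-1,-1],[0,0,0,-1]]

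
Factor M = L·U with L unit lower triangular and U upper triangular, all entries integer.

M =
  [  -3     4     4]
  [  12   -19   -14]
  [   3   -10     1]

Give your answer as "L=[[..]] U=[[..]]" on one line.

L=[[1,0,0],[-4,1,0],[-1,2,1]] U=[[-3,4,4],[0,-3,2],[0,0,1]]

  r1 -= -4·r0 → [0,-3,2]
  r2 -= -1·r0 → [0,-6,5]
  r2 -= 2·r1 → [0,0,1]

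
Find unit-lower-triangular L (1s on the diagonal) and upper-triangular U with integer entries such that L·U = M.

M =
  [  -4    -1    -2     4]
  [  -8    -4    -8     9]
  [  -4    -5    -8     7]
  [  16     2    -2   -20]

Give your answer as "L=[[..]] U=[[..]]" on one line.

L=[[1,0,0,0],[2,1,0,0],[1,2,1,0],[-4,1,-3,1]] U=[[-4,-1,-2,4],[0,-2,-4,1],[0,0,2,1],[0,0,0,-2]]

  row1 -= 2·row0 → [0,-2,-4,1]
  row2 -= 1·row0 → [0,-4,-6,3]
  row3 -= -4·row0 → [0,-2,-10,-4]
  row2 -= 2·row1 → [0,0,2,1]
  row3 -= 1·row1 → [0,0,-6,-5]
  row3 -= -3·row2 → [0,0,0,-2]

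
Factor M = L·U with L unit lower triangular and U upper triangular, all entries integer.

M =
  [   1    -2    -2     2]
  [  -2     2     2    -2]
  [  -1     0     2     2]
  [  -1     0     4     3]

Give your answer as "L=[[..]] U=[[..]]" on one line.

  row1 -= -2·row0 → [0,-2,-2,2]
  row2 -= -1·row0 → [0,-2,0,4]
  row3 -= -1·row0 → [0,-2,2,5]
  row2 -= 1·row1 → [0,0,2,2]
  row3 -= 1·row1 → [0,0,4,3]
  row3 -= 2·row2 → [0,0,0,-1]

L=[[1,0,0,0],[-2,1,0,0],[-1,1,1,0],[-1,1,2,1]] U=[[1,-2,-2,2],[0,-2,-2,2],[0,0,2,2],[0,0,0,-1]]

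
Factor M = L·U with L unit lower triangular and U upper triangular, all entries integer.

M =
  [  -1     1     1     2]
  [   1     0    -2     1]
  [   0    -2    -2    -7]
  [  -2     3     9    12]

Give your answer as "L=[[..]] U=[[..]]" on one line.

  row1 -= -1·row0 → [0,1,-1,3]
  row2 -= 0·row0 → [0,-2,-2,-7]
  row3 -= 2·row0 → [0,1,7,8]
  row2 -= -2·row1 → [0,0,-4,-1]
  row3 -= 1·row1 → [0,0,8,5]
  row3 -= -2·row2 → [0,0,0,3]

L=[[1,0,0,0],[-1,1,0,0],[0,-2,1,0],[2,1,-2,1]] U=[[-1,1,1,2],[0,1,-1,3],[0,0,-4,-1],[0,0,0,3]]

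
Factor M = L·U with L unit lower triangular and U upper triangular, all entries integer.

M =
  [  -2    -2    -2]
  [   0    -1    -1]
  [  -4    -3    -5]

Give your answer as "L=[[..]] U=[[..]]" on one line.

  R1 -= 0·R0 → [0,-1,-1]
  R2 -= 2·R0 → [0,1,-1]
  R2 -= -1·R1 → [0,0,-2]

L=[[1,0,0],[0,1,0],[2,-1,1]] U=[[-2,-2,-2],[0,-1,-1],[0,0,-2]]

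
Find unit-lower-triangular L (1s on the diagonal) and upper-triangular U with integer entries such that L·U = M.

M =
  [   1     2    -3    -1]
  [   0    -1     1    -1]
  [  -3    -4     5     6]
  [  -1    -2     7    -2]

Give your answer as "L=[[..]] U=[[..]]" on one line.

  r1 -= 0·r0 → [0,-1,1,-1]
  r2 -= -3·r0 → [0,2,-4,3]
  r3 -= -1·r0 → [0,0,4,-3]
  r2 -= -2·r1 → [0,0,-2,1]
  r3 -= 0·r1 → [0,0,4,-3]
  r3 -= -2·r2 → [0,0,0,-1]

L=[[1,0,0,0],[0,1,0,0],[-3,-2,1,0],[-1,0,-2,1]] U=[[1,2,-3,-1],[0,-1,1,-1],[0,0,-2,1],[0,0,0,-1]]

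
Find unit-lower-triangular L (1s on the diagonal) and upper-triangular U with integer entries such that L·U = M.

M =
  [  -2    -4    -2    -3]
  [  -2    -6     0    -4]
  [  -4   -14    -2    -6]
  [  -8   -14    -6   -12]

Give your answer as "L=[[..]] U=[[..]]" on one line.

L=[[1,0,0,0],[1,1,0,0],[2,3,1,0],[4,-1,-1,1]] U=[[-2,-4,-2,-3],[0,-2,2,-1],[0,0,-4,3],[0,0,0,2]]

  row1 -= 1·row0 → [0,-2,2,-1]
  row2 -= 2·row0 → [0,-6,2,0]
  row3 -= 4·row0 → [0,2,2,0]
  row2 -= 3·row1 → [0,0,-4,3]
  row3 -= -1·row1 → [0,0,4,-1]
  row3 -= -1·row2 → [0,0,0,2]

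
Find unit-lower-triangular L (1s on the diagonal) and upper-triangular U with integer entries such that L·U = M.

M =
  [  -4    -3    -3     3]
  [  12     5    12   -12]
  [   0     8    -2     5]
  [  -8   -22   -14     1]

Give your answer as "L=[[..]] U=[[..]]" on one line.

  r1 -= -3·r0 → [0,-4,3,-3]
  r2 -= 0·r0 → [0,8,-2,5]
  r3 -= 2·r0 → [0,-16,-8,-5]
  r2 -= -2·r1 → [0,0,4,-1]
  r3 -= 4·r1 → [0,0,-20,7]
  r3 -= -5·r2 → [0,0,0,2]

L=[[1,0,0,0],[-3,1,0,0],[0,-2,1,0],[2,4,-5,1]] U=[[-4,-3,-3,3],[0,-4,3,-3],[0,0,4,-1],[0,0,0,2]]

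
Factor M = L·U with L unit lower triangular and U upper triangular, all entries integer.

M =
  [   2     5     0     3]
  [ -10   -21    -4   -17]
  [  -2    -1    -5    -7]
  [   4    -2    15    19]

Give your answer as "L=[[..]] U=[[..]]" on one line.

  R1 -= -5·R0 → [0,4,-4,-2]
  R2 -= -1·R0 → [0,4,-5,-4]
  R3 -= 2·R0 → [0,-12,15,13]
  R2 -= 1·R1 → [0,0,-1,-2]
  R3 -= -3·R1 → [0,0,3,7]
  R3 -= -3·R2 → [0,0,0,1]

L=[[1,0,0,0],[-5,1,0,0],[-1,1,1,0],[2,-3,-3,1]] U=[[2,5,0,3],[0,4,-4,-2],[0,0,-1,-2],[0,0,0,1]]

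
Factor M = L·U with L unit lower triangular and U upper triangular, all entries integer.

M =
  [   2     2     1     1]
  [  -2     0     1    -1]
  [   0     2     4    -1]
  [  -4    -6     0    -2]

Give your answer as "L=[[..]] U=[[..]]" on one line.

L=[[1,0,0,0],[-1,1,0,0],[0,1,1,0],[-2,-1,2,1]] U=[[2,2,1,1],[0,2,2,0],[0,0,2,-1],[0,0,0,2]]

  R1 -= -1·R0 → [0,2,2,0]
  R2 -= 0·R0 → [0,2,4,-1]
  R3 -= -2·R0 → [0,-2,2,0]
  R2 -= 1·R1 → [0,0,2,-1]
  R3 -= -1·R1 → [0,0,4,0]
  R3 -= 2·R2 → [0,0,0,2]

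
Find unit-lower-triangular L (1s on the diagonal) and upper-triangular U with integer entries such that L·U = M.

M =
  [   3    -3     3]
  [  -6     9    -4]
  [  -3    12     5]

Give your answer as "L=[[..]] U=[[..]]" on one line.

  row1 -= -2·row0 → [0,3,2]
  row2 -= -1·row0 → [0,9,8]
  row2 -= 3·row1 → [0,0,2]

L=[[1,0,0],[-2,1,0],[-1,3,1]] U=[[3,-3,3],[0,3,2],[0,0,2]]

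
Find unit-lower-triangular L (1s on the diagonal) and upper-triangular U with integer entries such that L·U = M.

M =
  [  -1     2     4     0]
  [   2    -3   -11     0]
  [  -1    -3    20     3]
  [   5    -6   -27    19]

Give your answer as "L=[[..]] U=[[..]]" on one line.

L=[[1,0,0,0],[-2,1,0,0],[1,-5,1,0],[-5,4,5,1]] U=[[-1,2,4,0],[0,1,-3,0],[0,0,1,3],[0,0,0,4]]

  R1 -= -2·R0 → [0,1,-3,0]
  R2 -= 1·R0 → [0,-5,16,3]
  R3 -= -5·R0 → [0,4,-7,19]
  R2 -= -5·R1 → [0,0,1,3]
  R3 -= 4·R1 → [0,0,5,19]
  R3 -= 5·R2 → [0,0,0,4]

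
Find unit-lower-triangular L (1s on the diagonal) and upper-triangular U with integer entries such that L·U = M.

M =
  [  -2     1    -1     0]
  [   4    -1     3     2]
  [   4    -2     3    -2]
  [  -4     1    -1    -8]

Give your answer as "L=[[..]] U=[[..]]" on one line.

L=[[1,0,0,0],[-2,1,0,0],[-2,0,1,0],[2,-1,2,1]] U=[[-2,1,-1,0],[0,1,1,2],[0,0,1,-2],[0,0,0,-2]]

  r1 -= -2·r0 → [0,1,1,2]
  r2 -= -2·r0 → [0,0,1,-2]
  r3 -= 2·r0 → [0,-1,1,-8]
  r2 -= 0·r1 → [0,0,1,-2]
  r3 -= -1·r1 → [0,0,2,-6]
  r3 -= 2·r2 → [0,0,0,-2]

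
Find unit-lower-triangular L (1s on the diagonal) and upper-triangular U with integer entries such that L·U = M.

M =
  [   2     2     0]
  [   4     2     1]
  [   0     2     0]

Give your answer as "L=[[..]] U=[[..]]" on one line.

L=[[1,0,0],[2,1,0],[0,-1,1]] U=[[2,2,0],[0,-2,1],[0,0,1]]

  r1 -= 2·r0 → [0,-2,1]
  r2 -= 0·r0 → [0,2,0]
  r2 -= -1·r1 → [0,0,1]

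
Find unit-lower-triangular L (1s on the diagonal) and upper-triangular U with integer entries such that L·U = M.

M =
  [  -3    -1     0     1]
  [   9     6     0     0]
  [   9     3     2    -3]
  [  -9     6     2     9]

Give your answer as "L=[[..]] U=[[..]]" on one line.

  r1 -= -3·r0 → [0,3,0,3]
  r2 -= -3·r0 → [0,0,2,0]
  r3 -= 3·r0 → [0,9,2,6]
  r2 -= 0·r1 → [0,0,2,0]
  r3 -= 3·r1 → [0,0,2,-3]
  r3 -= 1·r2 → [0,0,0,-3]

L=[[1,0,0,0],[-3,1,0,0],[-3,0,1,0],[3,3,1,1]] U=[[-3,-1,0,1],[0,3,0,3],[0,0,2,0],[0,0,0,-3]]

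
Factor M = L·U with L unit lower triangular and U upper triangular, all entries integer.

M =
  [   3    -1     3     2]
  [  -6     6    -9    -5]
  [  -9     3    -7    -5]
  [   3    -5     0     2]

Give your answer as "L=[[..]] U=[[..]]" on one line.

  r1 -= -2·r0 → [0,4,-3,-1]
  r2 -= -3·r0 → [0,0,2,1]
  r3 -= 1·r0 → [0,-4,-3,0]
  r2 -= 0·r1 → [0,0,2,1]
  r3 -= -1·r1 → [0,0,-6,-1]
  r3 -= -3·r2 → [0,0,0,2]

L=[[1,0,0,0],[-2,1,0,0],[-3,0,1,0],[1,-1,-3,1]] U=[[3,-1,3,2],[0,4,-3,-1],[0,0,2,1],[0,0,0,2]]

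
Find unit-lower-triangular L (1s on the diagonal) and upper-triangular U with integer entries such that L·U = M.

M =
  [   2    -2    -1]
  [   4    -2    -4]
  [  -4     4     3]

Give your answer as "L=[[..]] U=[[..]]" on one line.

L=[[1,0,0],[2,1,0],[-2,0,1]] U=[[2,-2,-1],[0,2,-2],[0,0,1]]

  r1 -= 2·r0 → [0,2,-2]
  r2 -= -2·r0 → [0,0,1]
  r2 -= 0·r1 → [0,0,1]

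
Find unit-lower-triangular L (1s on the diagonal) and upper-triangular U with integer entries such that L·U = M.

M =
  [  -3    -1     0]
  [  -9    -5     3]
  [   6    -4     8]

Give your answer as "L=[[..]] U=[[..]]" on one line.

L=[[1,0,0],[3,1,0],[-2,3,1]] U=[[-3,-1,0],[0,-2,3],[0,0,-1]]

  R1 -= 3·R0 → [0,-2,3]
  R2 -= -2·R0 → [0,-6,8]
  R2 -= 3·R1 → [0,0,-1]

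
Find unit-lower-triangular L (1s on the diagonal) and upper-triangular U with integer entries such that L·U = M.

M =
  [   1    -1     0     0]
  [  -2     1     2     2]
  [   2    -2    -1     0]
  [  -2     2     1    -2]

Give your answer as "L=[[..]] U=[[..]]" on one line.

L=[[1,0,0,0],[-2,1,0,0],[2,0,1,0],[-2,0,-1,1]] U=[[1,-1,0,0],[0,-1,2,2],[0,0,-1,0],[0,0,0,-2]]

  r1 -= -2·r0 → [0,-1,2,2]
  r2 -= 2·r0 → [0,0,-1,0]
  r3 -= -2·r0 → [0,0,1,-2]
  r2 -= 0·r1 → [0,0,-1,0]
  r3 -= 0·r1 → [0,0,1,-2]
  r3 -= -1·r2 → [0,0,0,-2]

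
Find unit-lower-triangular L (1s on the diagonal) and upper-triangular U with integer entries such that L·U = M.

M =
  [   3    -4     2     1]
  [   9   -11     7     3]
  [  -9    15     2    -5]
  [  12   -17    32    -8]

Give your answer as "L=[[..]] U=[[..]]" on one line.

  R1 -= 3·R0 → [0,1,1,0]
  R2 -= -3·R0 → [0,3,8,-2]
  R3 -= 4·R0 → [0,-1,24,-12]
  R2 -= 3·R1 → [0,0,5,-2]
  R3 -= -1·R1 → [0,0,25,-12]
  R3 -= 5·R2 → [0,0,0,-2]

L=[[1,0,0,0],[3,1,0,0],[-3,3,1,0],[4,-1,5,1]] U=[[3,-4,2,1],[0,1,1,0],[0,0,5,-2],[0,0,0,-2]]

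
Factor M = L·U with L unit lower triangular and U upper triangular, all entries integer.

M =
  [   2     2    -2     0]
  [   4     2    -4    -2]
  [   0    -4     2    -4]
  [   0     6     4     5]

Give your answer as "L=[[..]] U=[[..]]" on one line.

L=[[1,0,0,0],[2,1,0,0],[0,2,1,0],[0,-3,2,1]] U=[[2,2,-2,0],[0,-2,0,-2],[0,0,2,0],[0,0,0,-1]]

  R1 -= 2·R0 → [0,-2,0,-2]
  R2 -= 0·R0 → [0,-4,2,-4]
  R3 -= 0·R0 → [0,6,4,5]
  R2 -= 2·R1 → [0,0,2,0]
  R3 -= -3·R1 → [0,0,4,-1]
  R3 -= 2·R2 → [0,0,0,-1]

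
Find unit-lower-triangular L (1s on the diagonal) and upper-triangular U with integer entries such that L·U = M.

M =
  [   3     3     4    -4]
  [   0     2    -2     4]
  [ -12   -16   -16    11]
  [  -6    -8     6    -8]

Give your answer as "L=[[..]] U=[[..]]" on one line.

L=[[1,0,0,0],[0,1,0,0],[-4,-2,1,0],[-2,-1,-3,1]] U=[[3,3,4,-4],[0,2,-2,4],[0,0,-4,3],[0,0,0,-3]]

  row1 -= 0·row0 → [0,2,-2,4]
  row2 -= -4·row0 → [0,-4,0,-5]
  row3 -= -2·row0 → [0,-2,14,-16]
  row2 -= -2·row1 → [0,0,-4,3]
  row3 -= -1·row1 → [0,0,12,-12]
  row3 -= -3·row2 → [0,0,0,-3]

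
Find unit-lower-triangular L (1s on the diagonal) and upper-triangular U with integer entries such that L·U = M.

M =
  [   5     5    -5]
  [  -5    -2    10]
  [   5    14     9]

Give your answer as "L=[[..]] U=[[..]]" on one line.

  r1 -= -1·r0 → [0,3,5]
  r2 -= 1·r0 → [0,9,14]
  r2 -= 3·r1 → [0,0,-1]

L=[[1,0,0],[-1,1,0],[1,3,1]] U=[[5,5,-5],[0,3,5],[0,0,-1]]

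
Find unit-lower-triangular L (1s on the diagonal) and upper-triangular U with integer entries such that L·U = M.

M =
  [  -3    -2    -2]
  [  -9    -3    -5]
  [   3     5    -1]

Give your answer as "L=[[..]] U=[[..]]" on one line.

  r1 -= 3·r0 → [0,3,1]
  r2 -= -1·r0 → [0,3,-3]
  r2 -= 1·r1 → [0,0,-4]

L=[[1,0,0],[3,1,0],[-1,1,1]] U=[[-3,-2,-2],[0,3,1],[0,0,-4]]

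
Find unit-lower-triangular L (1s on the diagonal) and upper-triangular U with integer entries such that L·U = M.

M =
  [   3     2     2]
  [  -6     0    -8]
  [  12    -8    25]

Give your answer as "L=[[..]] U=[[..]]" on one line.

L=[[1,0,0],[-2,1,0],[4,-4,1]] U=[[3,2,2],[0,4,-4],[0,0,1]]

  row1 -= -2·row0 → [0,4,-4]
  row2 -= 4·row0 → [0,-16,17]
  row2 -= -4·row1 → [0,0,1]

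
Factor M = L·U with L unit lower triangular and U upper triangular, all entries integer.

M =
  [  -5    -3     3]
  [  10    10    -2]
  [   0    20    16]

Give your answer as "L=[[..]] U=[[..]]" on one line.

  r1 -= -2·r0 → [0,4,4]
  r2 -= 0·r0 → [0,20,16]
  r2 -= 5·r1 → [0,0,-4]

L=[[1,0,0],[-2,1,0],[0,5,1]] U=[[-5,-3,3],[0,4,4],[0,0,-4]]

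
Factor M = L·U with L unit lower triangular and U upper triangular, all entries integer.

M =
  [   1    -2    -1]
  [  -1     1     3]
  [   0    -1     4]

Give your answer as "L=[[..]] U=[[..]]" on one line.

  R1 -= -1·R0 → [0,-1,2]
  R2 -= 0·R0 → [0,-1,4]
  R2 -= 1·R1 → [0,0,2]

L=[[1,0,0],[-1,1,0],[0,1,1]] U=[[1,-2,-1],[0,-1,2],[0,0,2]]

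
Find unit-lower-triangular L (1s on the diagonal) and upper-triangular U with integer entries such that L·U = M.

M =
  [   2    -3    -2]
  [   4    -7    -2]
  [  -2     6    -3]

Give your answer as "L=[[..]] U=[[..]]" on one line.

  r1 -= 2·r0 → [0,-1,2]
  r2 -= -1·r0 → [0,3,-5]
  r2 -= -3·r1 → [0,0,1]

L=[[1,0,0],[2,1,0],[-1,-3,1]] U=[[2,-3,-2],[0,-1,2],[0,0,1]]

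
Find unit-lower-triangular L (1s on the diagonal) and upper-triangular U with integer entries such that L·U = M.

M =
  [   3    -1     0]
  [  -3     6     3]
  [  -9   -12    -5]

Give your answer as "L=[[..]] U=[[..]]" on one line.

L=[[1,0,0],[-1,1,0],[-3,-3,1]] U=[[3,-1,0],[0,5,3],[0,0,4]]

  r1 -= -1·r0 → [0,5,3]
  r2 -= -3·r0 → [0,-15,-5]
  r2 -= -3·r1 → [0,0,4]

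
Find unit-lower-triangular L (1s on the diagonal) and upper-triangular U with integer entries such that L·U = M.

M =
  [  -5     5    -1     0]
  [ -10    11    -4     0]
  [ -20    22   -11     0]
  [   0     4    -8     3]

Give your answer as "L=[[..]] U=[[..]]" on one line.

L=[[1,0,0,0],[2,1,0,0],[4,2,1,0],[0,4,0,1]] U=[[-5,5,-1,0],[0,1,-2,0],[0,0,-3,0],[0,0,0,3]]

  r1 -= 2·r0 → [0,1,-2,0]
  r2 -= 4·r0 → [0,2,-7,0]
  r3 -= 0·r0 → [0,4,-8,3]
  r2 -= 2·r1 → [0,0,-3,0]
  r3 -= 4·r1 → [0,0,0,3]
  r3 -= 0·r2 → [0,0,0,3]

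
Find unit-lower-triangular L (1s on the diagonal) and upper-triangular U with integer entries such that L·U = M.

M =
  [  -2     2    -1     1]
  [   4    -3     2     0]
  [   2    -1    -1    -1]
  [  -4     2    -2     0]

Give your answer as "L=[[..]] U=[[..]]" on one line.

  row1 -= -2·row0 → [0,1,0,2]
  row2 -= -1·row0 → [0,1,-2,0]
  row3 -= 2·row0 → [0,-2,0,-2]
  row2 -= 1·row1 → [0,0,-2,-2]
  row3 -= -2·row1 → [0,0,0,2]
  row3 -= 0·row2 → [0,0,0,2]

L=[[1,0,0,0],[-2,1,0,0],[-1,1,1,0],[2,-2,0,1]] U=[[-2,2,-1,1],[0,1,0,2],[0,0,-2,-2],[0,0,0,2]]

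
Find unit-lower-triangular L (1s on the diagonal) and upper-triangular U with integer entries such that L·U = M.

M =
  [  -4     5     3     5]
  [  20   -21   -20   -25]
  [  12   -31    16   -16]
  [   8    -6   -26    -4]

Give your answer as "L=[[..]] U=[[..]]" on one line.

L=[[1,0,0,0],[-5,1,0,0],[-3,-4,1,0],[-2,1,-3,1]] U=[[-4,5,3,5],[0,4,-5,0],[0,0,5,-1],[0,0,0,3]]

  r1 -= -5·r0 → [0,4,-5,0]
  r2 -= -3·r0 → [0,-16,25,-1]
  r3 -= -2·r0 → [0,4,-20,6]
  r2 -= -4·r1 → [0,0,5,-1]
  r3 -= 1·r1 → [0,0,-15,6]
  r3 -= -3·r2 → [0,0,0,3]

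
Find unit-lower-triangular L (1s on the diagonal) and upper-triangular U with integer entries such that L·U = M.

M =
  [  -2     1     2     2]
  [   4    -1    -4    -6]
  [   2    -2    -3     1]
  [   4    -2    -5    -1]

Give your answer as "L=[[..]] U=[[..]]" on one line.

L=[[1,0,0,0],[-2,1,0,0],[-1,-1,1,0],[-2,0,1,1]] U=[[-2,1,2,2],[0,1,0,-2],[0,0,-1,1],[0,0,0,2]]

  row1 -= -2·row0 → [0,1,0,-2]
  row2 -= -1·row0 → [0,-1,-1,3]
  row3 -= -2·row0 → [0,0,-1,3]
  row2 -= -1·row1 → [0,0,-1,1]
  row3 -= 0·row1 → [0,0,-1,3]
  row3 -= 1·row2 → [0,0,0,2]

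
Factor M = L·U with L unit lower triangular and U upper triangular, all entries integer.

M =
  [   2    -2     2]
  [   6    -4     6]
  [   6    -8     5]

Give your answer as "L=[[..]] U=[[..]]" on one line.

  row1 -= 3·row0 → [0,2,0]
  row2 -= 3·row0 → [0,-2,-1]
  row2 -= -1·row1 → [0,0,-1]

L=[[1,0,0],[3,1,0],[3,-1,1]] U=[[2,-2,2],[0,2,0],[0,0,-1]]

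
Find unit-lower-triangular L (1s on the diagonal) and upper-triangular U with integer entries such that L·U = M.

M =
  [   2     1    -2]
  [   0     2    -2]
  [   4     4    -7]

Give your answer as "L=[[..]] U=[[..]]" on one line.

L=[[1,0,0],[0,1,0],[2,1,1]] U=[[2,1,-2],[0,2,-2],[0,0,-1]]

  r1 -= 0·r0 → [0,2,-2]
  r2 -= 2·r0 → [0,2,-3]
  r2 -= 1·r1 → [0,0,-1]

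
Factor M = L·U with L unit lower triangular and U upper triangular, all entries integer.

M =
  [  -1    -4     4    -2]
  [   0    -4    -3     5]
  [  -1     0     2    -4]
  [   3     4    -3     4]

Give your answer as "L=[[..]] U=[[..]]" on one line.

L=[[1,0,0,0],[0,1,0,0],[1,-1,1,0],[-3,2,-3,1]] U=[[-1,-4,4,-2],[0,-4,-3,5],[0,0,-5,3],[0,0,0,-3]]

  r1 -= 0·r0 → [0,-4,-3,5]
  r2 -= 1·r0 → [0,4,-2,-2]
  r3 -= -3·r0 → [0,-8,9,-2]
  r2 -= -1·r1 → [0,0,-5,3]
  r3 -= 2·r1 → [0,0,15,-12]
  r3 -= -3·r2 → [0,0,0,-3]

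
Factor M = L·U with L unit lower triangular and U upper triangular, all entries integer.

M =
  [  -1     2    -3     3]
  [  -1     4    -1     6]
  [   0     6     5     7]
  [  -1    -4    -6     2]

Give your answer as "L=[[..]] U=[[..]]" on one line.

L=[[1,0,0,0],[1,1,0,0],[0,3,1,0],[1,-3,-3,1]] U=[[-1,2,-3,3],[0,2,2,3],[0,0,-1,-2],[0,0,0,2]]

  row1 -= 1·row0 → [0,2,2,3]
  row2 -= 0·row0 → [0,6,5,7]
  row3 -= 1·row0 → [0,-6,-3,-1]
  row2 -= 3·row1 → [0,0,-1,-2]
  row3 -= -3·row1 → [0,0,3,8]
  row3 -= -3·row2 → [0,0,0,2]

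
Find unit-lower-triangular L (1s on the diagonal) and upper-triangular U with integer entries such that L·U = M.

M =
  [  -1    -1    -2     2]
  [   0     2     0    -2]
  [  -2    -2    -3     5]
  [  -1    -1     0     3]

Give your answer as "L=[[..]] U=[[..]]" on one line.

  row1 -= 0·row0 → [0,2,0,-2]
  row2 -= 2·row0 → [0,0,1,1]
  row3 -= 1·row0 → [0,0,2,1]
  row2 -= 0·row1 → [0,0,1,1]
  row3 -= 0·row1 → [0,0,2,1]
  row3 -= 2·row2 → [0,0,0,-1]

L=[[1,0,0,0],[0,1,0,0],[2,0,1,0],[1,0,2,1]] U=[[-1,-1,-2,2],[0,2,0,-2],[0,0,1,1],[0,0,0,-1]]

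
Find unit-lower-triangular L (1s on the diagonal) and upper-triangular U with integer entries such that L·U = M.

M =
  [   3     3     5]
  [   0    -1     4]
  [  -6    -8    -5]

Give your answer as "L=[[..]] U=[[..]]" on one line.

  row1 -= 0·row0 → [0,-1,4]
  row2 -= -2·row0 → [0,-2,5]
  row2 -= 2·row1 → [0,0,-3]

L=[[1,0,0],[0,1,0],[-2,2,1]] U=[[3,3,5],[0,-1,4],[0,0,-3]]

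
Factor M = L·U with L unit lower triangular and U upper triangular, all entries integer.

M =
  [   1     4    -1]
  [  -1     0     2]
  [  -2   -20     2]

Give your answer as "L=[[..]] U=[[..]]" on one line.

  R1 -= -1·R0 → [0,4,1]
  R2 -= -2·R0 → [0,-12,0]
  R2 -= -3·R1 → [0,0,3]

L=[[1,0,0],[-1,1,0],[-2,-3,1]] U=[[1,4,-1],[0,4,1],[0,0,3]]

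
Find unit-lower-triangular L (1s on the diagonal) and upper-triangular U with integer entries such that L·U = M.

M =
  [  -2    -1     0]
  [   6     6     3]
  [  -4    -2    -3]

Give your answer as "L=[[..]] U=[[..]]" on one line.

  R1 -= -3·R0 → [0,3,3]
  R2 -= 2·R0 → [0,0,-3]
  R2 -= 0·R1 → [0,0,-3]

L=[[1,0,0],[-3,1,0],[2,0,1]] U=[[-2,-1,0],[0,3,3],[0,0,-3]]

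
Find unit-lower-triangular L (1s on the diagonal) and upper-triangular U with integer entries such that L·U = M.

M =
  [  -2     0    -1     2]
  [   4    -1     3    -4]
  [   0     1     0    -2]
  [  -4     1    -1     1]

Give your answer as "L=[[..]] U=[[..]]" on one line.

L=[[1,0,0,0],[-2,1,0,0],[0,-1,1,0],[2,-1,2,1]] U=[[-2,0,-1,2],[0,-1,1,0],[0,0,1,-2],[0,0,0,1]]

  row1 -= -2·row0 → [0,-1,1,0]
  row2 -= 0·row0 → [0,1,0,-2]
  row3 -= 2·row0 → [0,1,1,-3]
  row2 -= -1·row1 → [0,0,1,-2]
  row3 -= -1·row1 → [0,0,2,-3]
  row3 -= 2·row2 → [0,0,0,1]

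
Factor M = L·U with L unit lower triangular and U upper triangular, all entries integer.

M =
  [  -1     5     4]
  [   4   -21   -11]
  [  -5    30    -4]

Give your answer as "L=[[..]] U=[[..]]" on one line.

L=[[1,0,0],[-4,1,0],[5,-5,1]] U=[[-1,5,4],[0,-1,5],[0,0,1]]

  r1 -= -4·r0 → [0,-1,5]
  r2 -= 5·r0 → [0,5,-24]
  r2 -= -5·r1 → [0,0,1]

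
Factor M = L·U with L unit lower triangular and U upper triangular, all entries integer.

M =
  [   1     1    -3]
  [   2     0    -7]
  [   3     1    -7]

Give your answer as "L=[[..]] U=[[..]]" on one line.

  r1 -= 2·r0 → [0,-2,-1]
  r2 -= 3·r0 → [0,-2,2]
  r2 -= 1·r1 → [0,0,3]

L=[[1,0,0],[2,1,0],[3,1,1]] U=[[1,1,-3],[0,-2,-1],[0,0,3]]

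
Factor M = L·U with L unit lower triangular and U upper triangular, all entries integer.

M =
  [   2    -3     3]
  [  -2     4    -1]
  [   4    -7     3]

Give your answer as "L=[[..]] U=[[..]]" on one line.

L=[[1,0,0],[-1,1,0],[2,-1,1]] U=[[2,-3,3],[0,1,2],[0,0,-1]]

  r1 -= -1·r0 → [0,1,2]
  r2 -= 2·r0 → [0,-1,-3]
  r2 -= -1·r1 → [0,0,-1]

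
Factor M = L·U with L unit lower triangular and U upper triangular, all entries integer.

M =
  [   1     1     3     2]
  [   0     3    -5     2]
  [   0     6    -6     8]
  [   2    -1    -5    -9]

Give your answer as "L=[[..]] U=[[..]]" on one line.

  r1 -= 0·r0 → [0,3,-5,2]
  r2 -= 0·r0 → [0,6,-6,8]
  r3 -= 2·r0 → [0,-3,-11,-13]
  r2 -= 2·r1 → [0,0,4,4]
  r3 -= -1·r1 → [0,0,-16,-11]
  r3 -= -4·r2 → [0,0,0,5]

L=[[1,0,0,0],[0,1,0,0],[0,2,1,0],[2,-1,-4,1]] U=[[1,1,3,2],[0,3,-5,2],[0,0,4,4],[0,0,0,5]]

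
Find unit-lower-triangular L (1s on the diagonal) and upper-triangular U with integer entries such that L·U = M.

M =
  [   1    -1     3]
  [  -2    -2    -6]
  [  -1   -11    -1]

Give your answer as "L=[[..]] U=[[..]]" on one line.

  r1 -= -2·r0 → [0,-4,0]
  r2 -= -1·r0 → [0,-12,2]
  r2 -= 3·r1 → [0,0,2]

L=[[1,0,0],[-2,1,0],[-1,3,1]] U=[[1,-1,3],[0,-4,0],[0,0,2]]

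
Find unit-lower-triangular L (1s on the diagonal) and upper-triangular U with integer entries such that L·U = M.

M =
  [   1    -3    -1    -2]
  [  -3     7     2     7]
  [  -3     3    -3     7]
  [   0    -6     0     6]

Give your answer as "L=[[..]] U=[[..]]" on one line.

L=[[1,0,0,0],[-3,1,0,0],[-3,3,1,0],[0,3,-1,1]] U=[[1,-3,-1,-2],[0,-2,-1,1],[0,0,-3,-2],[0,0,0,1]]

  r1 -= -3·r0 → [0,-2,-1,1]
  r2 -= -3·r0 → [0,-6,-6,1]
  r3 -= 0·r0 → [0,-6,0,6]
  r2 -= 3·r1 → [0,0,-3,-2]
  r3 -= 3·r1 → [0,0,3,3]
  r3 -= -1·r2 → [0,0,0,1]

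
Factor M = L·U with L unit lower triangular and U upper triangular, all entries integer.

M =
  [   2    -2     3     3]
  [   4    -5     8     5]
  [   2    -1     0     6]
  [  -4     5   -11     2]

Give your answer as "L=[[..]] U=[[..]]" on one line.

  R1 -= 2·R0 → [0,-1,2,-1]
  R2 -= 1·R0 → [0,1,-3,3]
  R3 -= -2·R0 → [0,1,-5,8]
  R2 -= -1·R1 → [0,0,-1,2]
  R3 -= -1·R1 → [0,0,-3,7]
  R3 -= 3·R2 → [0,0,0,1]

L=[[1,0,0,0],[2,1,0,0],[1,-1,1,0],[-2,-1,3,1]] U=[[2,-2,3,3],[0,-1,2,-1],[0,0,-1,2],[0,0,0,1]]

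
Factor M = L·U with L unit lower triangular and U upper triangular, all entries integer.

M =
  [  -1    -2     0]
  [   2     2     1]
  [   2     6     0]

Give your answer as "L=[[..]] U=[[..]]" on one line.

L=[[1,0,0],[-2,1,0],[-2,-1,1]] U=[[-1,-2,0],[0,-2,1],[0,0,1]]

  R1 -= -2·R0 → [0,-2,1]
  R2 -= -2·R0 → [0,2,0]
  R2 -= -1·R1 → [0,0,1]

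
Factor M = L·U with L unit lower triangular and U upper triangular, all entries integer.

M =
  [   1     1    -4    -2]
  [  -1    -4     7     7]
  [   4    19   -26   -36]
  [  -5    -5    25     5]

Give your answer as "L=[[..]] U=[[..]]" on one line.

  r1 -= -1·r0 → [0,-3,3,5]
  r2 -= 4·r0 → [0,15,-10,-28]
  r3 -= -5·r0 → [0,0,5,-5]
  r2 -= -5·r1 → [0,0,5,-3]
  r3 -= 0·r1 → [0,0,5,-5]
  r3 -= 1·r2 → [0,0,0,-2]

L=[[1,0,0,0],[-1,1,0,0],[4,-5,1,0],[-5,0,1,1]] U=[[1,1,-4,-2],[0,-3,3,5],[0,0,5,-3],[0,0,0,-2]]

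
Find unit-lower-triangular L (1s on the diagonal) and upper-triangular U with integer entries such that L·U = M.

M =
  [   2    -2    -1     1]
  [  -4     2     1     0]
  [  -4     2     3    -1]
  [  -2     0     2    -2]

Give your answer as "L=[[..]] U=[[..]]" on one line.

L=[[1,0,0,0],[-2,1,0,0],[-2,1,1,0],[-1,1,1,1]] U=[[2,-2,-1,1],[0,-2,-1,2],[0,0,2,-1],[0,0,0,-2]]

  r1 -= -2·r0 → [0,-2,-1,2]
  r2 -= -2·r0 → [0,-2,1,1]
  r3 -= -1·r0 → [0,-2,1,-1]
  r2 -= 1·r1 → [0,0,2,-1]
  r3 -= 1·r1 → [0,0,2,-3]
  r3 -= 1·r2 → [0,0,0,-2]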